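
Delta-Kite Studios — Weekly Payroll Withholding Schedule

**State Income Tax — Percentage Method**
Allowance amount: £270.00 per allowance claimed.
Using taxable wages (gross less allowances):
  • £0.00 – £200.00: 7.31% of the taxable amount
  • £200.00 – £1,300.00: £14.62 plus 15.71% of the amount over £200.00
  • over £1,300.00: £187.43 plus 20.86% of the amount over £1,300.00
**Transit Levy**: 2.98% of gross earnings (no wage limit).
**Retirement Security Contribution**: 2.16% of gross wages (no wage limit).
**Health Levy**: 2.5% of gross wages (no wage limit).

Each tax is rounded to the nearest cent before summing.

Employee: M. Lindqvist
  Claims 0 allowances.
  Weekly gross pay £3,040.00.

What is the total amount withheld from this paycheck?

State Income Tax: taxable = £3,040.00
  £187.43 + 20.86% × (£3,040.00 − £1,300.00) = £187.43 + 20.86% × £1,740.00 = £550.39
Transit Levy: 2.98% × £3,040.00 = £90.59
Retirement Security Contribution: 2.16% × £3,040.00 = £65.66
Health Levy: 2.5% × £3,040.00 = £76.00
Total: £550.39 + £90.59 + £65.66 + £76.00 = £782.64

£782.64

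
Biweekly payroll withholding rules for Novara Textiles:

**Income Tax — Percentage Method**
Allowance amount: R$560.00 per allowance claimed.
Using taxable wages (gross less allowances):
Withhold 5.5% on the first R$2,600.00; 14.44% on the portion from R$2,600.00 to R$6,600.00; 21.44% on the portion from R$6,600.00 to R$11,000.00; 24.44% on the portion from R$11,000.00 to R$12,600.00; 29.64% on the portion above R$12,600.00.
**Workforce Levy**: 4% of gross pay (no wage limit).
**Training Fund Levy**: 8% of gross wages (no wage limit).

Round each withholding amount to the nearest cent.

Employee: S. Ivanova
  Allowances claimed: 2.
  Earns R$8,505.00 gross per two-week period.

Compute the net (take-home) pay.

R$6,595.50

Income Tax: taxable = R$8,505.00 − 2×R$560.00 = R$7,385.00
  R$720.60 + 21.44% × (R$7,385.00 − R$6,600.00) = R$720.60 + 21.44% × R$785.00 = R$888.90
Workforce Levy: 4% × R$8,505.00 = R$340.20
Training Fund Levy: 8% × R$8,505.00 = R$680.40
Total withheld: R$888.90 + R$340.20 + R$680.40 = R$1,909.50
Net pay: R$8,505.00 − R$1,909.50 = R$6,595.50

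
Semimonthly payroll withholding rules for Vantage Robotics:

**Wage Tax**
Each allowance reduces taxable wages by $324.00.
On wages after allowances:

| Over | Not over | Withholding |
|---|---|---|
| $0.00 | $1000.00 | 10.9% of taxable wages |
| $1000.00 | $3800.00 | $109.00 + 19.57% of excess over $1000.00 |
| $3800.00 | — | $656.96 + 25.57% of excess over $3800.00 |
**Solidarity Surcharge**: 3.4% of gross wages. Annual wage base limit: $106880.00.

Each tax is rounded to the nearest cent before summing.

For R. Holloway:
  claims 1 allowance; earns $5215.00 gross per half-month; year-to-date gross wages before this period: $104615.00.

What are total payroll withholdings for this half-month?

$1012.94

Wage Tax: taxable = $5215.00 − 1×$324.00 = $4891.00
  $656.96 + 25.57% × ($4891.00 − $3800.00) = $656.96 + 25.57% × $1091.00 = $935.93
Solidarity Surcharge: cap $106880.00 − YTD $104615.00 = $2265.00 subject; 3.4% × $2265.00 = $77.01
Total: $935.93 + $77.01 = $1012.94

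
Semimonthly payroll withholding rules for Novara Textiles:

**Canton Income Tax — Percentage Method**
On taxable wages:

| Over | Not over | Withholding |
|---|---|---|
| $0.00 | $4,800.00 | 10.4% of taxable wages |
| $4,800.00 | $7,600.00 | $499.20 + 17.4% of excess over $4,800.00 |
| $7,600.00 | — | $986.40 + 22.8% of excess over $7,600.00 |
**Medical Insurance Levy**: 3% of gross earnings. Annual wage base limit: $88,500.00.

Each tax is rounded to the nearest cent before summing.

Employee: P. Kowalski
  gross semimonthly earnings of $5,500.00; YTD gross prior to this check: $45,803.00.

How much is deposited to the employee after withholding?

$4,714.00

Canton Income Tax: taxable = $5,500.00
  $499.20 + 17.4% × ($5,500.00 − $4,800.00) = $499.20 + 17.4% × $700.00 = $621.00
Medical Insurance Levy: 3% × $5,500.00 = $165.00
Total withheld: $621.00 + $165.00 = $786.00
Net pay: $5,500.00 − $786.00 = $4,714.00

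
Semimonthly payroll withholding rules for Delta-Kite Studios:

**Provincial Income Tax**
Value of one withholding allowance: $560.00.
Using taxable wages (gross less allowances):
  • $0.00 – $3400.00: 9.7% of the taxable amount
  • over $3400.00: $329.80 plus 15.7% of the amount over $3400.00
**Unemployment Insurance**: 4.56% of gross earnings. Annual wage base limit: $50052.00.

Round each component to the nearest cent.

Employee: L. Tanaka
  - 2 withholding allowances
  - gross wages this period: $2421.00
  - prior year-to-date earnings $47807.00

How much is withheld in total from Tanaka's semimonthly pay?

Provincial Income Tax: taxable = $2421.00 − 2×$560.00 = $1301.00
  9.7% × $1301.00 = $126.20
Unemployment Insurance: cap $50052.00 − YTD $47807.00 = $2245.00 subject; 4.56% × $2245.00 = $102.37
Total: $126.20 + $102.37 = $228.57

$228.57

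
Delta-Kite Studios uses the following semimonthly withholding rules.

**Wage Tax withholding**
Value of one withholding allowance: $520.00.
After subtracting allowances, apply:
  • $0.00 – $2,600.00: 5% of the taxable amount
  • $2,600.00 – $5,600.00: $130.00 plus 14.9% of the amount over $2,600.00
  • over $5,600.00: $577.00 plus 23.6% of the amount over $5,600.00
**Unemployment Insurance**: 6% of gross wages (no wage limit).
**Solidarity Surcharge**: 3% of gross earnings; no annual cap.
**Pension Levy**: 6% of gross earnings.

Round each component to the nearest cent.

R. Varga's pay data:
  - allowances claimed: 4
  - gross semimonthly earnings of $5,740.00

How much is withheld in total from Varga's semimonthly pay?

$1,148.94

Wage Tax: taxable = $5,740.00 − 4×$520.00 = $3,660.00
  $130.00 + 14.9% × ($3,660.00 − $2,600.00) = $130.00 + 14.9% × $1,060.00 = $287.94
Unemployment Insurance: 6% × $5,740.00 = $344.40
Solidarity Surcharge: 3% × $5,740.00 = $172.20
Pension Levy: 6% × $5,740.00 = $344.40
Total: $287.94 + $344.40 + $172.20 + $344.40 = $1,148.94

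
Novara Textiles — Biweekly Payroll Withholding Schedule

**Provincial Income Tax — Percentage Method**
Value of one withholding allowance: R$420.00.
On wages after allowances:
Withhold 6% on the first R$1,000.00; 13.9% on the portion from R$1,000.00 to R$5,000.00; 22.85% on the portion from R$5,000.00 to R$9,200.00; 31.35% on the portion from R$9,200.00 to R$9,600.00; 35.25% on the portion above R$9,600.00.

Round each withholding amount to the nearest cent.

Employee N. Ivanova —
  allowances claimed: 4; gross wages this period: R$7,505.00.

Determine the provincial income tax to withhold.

R$804.51

Provincial Income Tax: taxable = R$7,505.00 − 4×R$420.00 = R$5,825.00
  R$616.00 + 22.85% × (R$5,825.00 − R$5,000.00) = R$616.00 + 22.85% × R$825.00 = R$804.51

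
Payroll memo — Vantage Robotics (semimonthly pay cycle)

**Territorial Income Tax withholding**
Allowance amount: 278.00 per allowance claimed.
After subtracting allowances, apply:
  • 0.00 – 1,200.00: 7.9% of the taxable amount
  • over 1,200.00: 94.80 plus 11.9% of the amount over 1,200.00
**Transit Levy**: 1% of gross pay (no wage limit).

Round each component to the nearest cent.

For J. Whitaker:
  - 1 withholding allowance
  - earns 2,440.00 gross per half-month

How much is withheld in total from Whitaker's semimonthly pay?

233.68

Territorial Income Tax: taxable = 2,440.00 − 1×278.00 = 2,162.00
  94.80 + 11.9% × (2,162.00 − 1,200.00) = 94.80 + 11.9% × 962.00 = 209.28
Transit Levy: 1% × 2,440.00 = 24.40
Total: 209.28 + 24.40 = 233.68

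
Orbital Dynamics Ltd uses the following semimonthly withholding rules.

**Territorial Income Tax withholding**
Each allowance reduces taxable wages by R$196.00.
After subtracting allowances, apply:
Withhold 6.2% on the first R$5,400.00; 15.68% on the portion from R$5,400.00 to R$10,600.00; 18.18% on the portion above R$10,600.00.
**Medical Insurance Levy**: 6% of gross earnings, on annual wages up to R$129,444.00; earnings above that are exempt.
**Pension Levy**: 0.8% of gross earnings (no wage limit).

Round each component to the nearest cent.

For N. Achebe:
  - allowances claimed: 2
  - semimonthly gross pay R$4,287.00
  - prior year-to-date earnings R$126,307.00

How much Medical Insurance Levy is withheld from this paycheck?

R$188.22

Medical Insurance Levy: cap R$129,444.00 − YTD R$126,307.00 = R$3,137.00 subject; 6% × R$3,137.00 = R$188.22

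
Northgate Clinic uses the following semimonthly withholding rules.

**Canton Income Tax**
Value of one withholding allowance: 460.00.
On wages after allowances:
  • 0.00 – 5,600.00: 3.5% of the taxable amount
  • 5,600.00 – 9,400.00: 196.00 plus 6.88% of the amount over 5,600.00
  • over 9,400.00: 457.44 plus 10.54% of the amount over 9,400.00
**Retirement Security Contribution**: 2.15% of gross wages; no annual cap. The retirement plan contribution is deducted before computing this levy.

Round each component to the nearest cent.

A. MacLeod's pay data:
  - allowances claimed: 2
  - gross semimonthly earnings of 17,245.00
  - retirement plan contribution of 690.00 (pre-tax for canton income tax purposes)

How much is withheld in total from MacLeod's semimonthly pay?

Canton Income Tax: taxable = 17,245.00 − 690.00 − 2×460.00 = 15,635.00
  457.44 + 10.54% × (15,635.00 − 9,400.00) = 457.44 + 10.54% × 6,235.00 = 1,114.61
Retirement Security Contribution: 2.15% × 16,555.00 = 355.93
Total: 1,114.61 + 355.93 = 1,470.54

1,470.54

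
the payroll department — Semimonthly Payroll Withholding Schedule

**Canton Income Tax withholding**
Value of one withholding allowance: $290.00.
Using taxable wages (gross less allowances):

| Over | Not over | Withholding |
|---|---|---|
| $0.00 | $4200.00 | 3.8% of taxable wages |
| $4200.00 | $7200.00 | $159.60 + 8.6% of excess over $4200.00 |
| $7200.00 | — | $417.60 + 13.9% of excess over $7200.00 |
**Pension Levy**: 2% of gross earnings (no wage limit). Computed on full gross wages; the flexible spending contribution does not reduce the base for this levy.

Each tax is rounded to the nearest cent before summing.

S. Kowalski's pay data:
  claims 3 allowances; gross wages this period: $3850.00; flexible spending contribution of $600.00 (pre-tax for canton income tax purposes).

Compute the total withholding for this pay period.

Canton Income Tax: taxable = $3850.00 − $600.00 − 3×$290.00 = $2380.00
  3.8% × $2380.00 = $90.44
Pension Levy: 2% × $3850.00 = $77.00
Total: $90.44 + $77.00 = $167.44

$167.44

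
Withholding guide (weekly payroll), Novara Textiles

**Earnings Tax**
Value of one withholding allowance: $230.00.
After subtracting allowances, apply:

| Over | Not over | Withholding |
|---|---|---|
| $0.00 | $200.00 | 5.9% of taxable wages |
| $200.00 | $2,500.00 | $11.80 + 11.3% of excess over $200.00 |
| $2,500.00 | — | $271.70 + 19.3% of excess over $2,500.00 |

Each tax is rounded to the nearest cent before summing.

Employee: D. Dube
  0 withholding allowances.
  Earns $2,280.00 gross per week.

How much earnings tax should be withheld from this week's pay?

Earnings Tax: taxable = $2,280.00
  $11.80 + 11.3% × ($2,280.00 − $200.00) = $11.80 + 11.3% × $2,080.00 = $246.84

$246.84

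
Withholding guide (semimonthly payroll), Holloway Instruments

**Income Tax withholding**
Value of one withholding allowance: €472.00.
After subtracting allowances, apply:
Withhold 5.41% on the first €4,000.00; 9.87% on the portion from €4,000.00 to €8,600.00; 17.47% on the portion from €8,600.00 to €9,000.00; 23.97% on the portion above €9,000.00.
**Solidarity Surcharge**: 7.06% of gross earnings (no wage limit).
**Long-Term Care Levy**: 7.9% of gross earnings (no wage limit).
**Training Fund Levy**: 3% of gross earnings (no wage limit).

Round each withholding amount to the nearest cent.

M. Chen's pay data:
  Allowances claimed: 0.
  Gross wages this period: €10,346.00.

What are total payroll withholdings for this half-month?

€2,921.08

Income Tax: taxable = €10,346.00
  €740.30 + 23.97% × (€10,346.00 − €9,000.00) = €740.30 + 23.97% × €1,346.00 = €1,062.94
Solidarity Surcharge: 7.06% × €10,346.00 = €730.43
Long-Term Care Levy: 7.9% × €10,346.00 = €817.33
Training Fund Levy: 3% × €10,346.00 = €310.38
Total: €1,062.94 + €730.43 + €817.33 + €310.38 = €2,921.08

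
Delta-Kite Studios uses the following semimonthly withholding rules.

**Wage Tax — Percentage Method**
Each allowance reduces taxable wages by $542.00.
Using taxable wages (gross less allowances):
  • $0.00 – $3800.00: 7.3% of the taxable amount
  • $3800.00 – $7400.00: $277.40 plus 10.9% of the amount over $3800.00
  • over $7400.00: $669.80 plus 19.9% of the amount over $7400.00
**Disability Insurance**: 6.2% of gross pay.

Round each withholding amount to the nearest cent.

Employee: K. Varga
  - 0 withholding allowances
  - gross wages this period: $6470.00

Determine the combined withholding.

Wage Tax: taxable = $6470.00
  $277.40 + 10.9% × ($6470.00 − $3800.00) = $277.40 + 10.9% × $2670.00 = $568.43
Disability Insurance: 6.2% × $6470.00 = $401.14
Total: $568.43 + $401.14 = $969.57

$969.57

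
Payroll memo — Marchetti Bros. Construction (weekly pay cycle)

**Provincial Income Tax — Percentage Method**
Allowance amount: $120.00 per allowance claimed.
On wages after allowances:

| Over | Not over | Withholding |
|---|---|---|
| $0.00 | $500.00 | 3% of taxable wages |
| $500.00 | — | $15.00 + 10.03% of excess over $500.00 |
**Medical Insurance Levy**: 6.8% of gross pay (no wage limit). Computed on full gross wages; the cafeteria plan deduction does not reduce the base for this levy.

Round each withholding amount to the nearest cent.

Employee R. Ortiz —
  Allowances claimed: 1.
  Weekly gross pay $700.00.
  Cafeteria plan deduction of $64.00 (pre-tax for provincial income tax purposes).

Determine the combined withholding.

$64.20

Provincial Income Tax: taxable = $700.00 − $64.00 − 1×$120.00 = $516.00
  $15.00 + 10.03% × ($516.00 − $500.00) = $15.00 + 10.03% × $16.00 = $16.60
Medical Insurance Levy: 6.8% × $700.00 = $47.60
Total: $16.60 + $47.60 = $64.20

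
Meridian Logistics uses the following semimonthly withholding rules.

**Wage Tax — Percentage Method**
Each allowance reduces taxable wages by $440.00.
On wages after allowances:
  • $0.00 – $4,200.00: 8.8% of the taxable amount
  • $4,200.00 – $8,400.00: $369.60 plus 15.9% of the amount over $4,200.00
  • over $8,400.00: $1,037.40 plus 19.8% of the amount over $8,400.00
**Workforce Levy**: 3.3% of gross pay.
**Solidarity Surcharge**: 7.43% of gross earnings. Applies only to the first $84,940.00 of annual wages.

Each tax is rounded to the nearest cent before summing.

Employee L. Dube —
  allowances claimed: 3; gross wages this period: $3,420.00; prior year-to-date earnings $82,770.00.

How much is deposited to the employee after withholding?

$2,961.11

Wage Tax: taxable = $3,420.00 − 3×$440.00 = $2,100.00
  8.8% × $2,100.00 = $184.80
Workforce Levy: 3.3% × $3,420.00 = $112.86
Solidarity Surcharge: cap $84,940.00 − YTD $82,770.00 = $2,170.00 subject; 7.43% × $2,170.00 = $161.23
Total withheld: $184.80 + $112.86 + $161.23 = $458.89
Net pay: $3,420.00 − $458.89 = $2,961.11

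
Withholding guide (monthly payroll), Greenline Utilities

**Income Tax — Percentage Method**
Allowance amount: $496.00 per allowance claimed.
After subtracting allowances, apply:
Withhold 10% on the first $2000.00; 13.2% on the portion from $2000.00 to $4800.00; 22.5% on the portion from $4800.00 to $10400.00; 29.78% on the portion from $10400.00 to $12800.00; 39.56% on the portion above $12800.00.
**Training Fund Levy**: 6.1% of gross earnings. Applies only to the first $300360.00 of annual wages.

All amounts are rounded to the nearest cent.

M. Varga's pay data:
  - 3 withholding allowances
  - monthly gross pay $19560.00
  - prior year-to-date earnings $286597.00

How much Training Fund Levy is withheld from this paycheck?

$839.54

Training Fund Levy: cap $300360.00 − YTD $286597.00 = $13763.00 subject; 6.1% × $13763.00 = $839.54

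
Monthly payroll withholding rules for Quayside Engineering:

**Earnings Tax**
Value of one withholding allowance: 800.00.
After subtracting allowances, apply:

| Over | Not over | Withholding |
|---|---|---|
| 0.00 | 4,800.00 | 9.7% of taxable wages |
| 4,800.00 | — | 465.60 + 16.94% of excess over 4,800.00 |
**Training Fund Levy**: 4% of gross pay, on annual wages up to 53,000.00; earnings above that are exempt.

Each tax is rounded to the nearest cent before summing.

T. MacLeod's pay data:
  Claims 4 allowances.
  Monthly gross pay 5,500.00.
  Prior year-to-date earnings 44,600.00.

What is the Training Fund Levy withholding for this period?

Training Fund Levy: 4% × 5,500.00 = 220.00

220.00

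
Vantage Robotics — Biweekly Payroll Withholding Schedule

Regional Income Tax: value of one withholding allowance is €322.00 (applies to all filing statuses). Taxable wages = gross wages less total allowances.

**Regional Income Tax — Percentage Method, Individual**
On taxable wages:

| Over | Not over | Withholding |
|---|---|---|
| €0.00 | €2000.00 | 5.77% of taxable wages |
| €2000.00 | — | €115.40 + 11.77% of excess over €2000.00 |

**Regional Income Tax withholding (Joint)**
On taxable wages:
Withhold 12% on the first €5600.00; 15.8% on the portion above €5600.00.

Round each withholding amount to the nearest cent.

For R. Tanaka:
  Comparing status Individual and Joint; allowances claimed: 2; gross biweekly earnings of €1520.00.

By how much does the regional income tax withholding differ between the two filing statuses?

€54.57

Regional Income Tax (Individual): taxable = €1520.00 − 2×€322.00 = €876.00
  5.77% × €876.00 = €50.55
Regional Income Tax (Joint): taxable = €1520.00 − 2×€322.00 = €876.00
  12% × €876.00 = €105.12
Difference: |€50.55 − €105.12| = €54.57 (higher under Joint)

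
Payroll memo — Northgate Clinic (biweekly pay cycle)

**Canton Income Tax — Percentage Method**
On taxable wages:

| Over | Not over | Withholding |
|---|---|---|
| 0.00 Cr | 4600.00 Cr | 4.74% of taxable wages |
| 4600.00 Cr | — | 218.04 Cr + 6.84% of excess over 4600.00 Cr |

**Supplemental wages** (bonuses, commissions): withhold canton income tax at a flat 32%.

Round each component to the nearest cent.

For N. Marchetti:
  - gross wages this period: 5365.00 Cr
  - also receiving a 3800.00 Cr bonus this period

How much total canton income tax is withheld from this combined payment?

1486.37 Cr

Canton Income Tax: taxable = 5365.00 Cr
  218.04 Cr + 6.84% × (5365.00 Cr − 4600.00 Cr) = 218.04 Cr + 6.84% × 765.00 Cr = 270.37 Cr
Supplemental (32% flat on bonus): 32% × 3800.00 Cr = 1216.00 Cr
Total canton income tax: 270.37 Cr + 1216.00 Cr = 1486.37 Cr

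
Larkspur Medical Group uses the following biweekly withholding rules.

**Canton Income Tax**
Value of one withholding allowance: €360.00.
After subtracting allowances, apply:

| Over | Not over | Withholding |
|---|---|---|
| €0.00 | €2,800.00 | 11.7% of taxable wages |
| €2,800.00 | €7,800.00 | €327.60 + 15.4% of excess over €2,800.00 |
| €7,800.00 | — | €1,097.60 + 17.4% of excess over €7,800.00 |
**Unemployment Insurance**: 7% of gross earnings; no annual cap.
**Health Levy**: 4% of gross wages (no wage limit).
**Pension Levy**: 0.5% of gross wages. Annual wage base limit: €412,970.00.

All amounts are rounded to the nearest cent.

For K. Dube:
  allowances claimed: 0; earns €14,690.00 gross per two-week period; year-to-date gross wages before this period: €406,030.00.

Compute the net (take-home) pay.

€10,742.94

Canton Income Tax: taxable = €14,690.00
  €1,097.60 + 17.4% × (€14,690.00 − €7,800.00) = €1,097.60 + 17.4% × €6,890.00 = €2,296.46
Unemployment Insurance: 7% × €14,690.00 = €1,028.30
Health Levy: 4% × €14,690.00 = €587.60
Pension Levy: cap €412,970.00 − YTD €406,030.00 = €6,940.00 subject; 0.5% × €6,940.00 = €34.70
Total withheld: €2,296.46 + €1,028.30 + €587.60 + €34.70 = €3,947.06
Net pay: €14,690.00 − €3,947.06 = €10,742.94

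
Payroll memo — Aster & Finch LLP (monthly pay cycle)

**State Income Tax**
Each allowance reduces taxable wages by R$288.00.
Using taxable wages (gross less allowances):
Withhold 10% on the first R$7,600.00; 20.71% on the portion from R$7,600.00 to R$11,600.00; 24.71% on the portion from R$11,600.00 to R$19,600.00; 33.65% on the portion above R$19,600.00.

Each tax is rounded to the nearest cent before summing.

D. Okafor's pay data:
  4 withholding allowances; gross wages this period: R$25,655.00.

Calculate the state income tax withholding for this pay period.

State Income Tax: taxable = R$25,655.00 − 4×R$288.00 = R$24,503.00
  R$3,565.20 + 33.65% × (R$24,503.00 − R$19,600.00) = R$3,565.20 + 33.65% × R$4,903.00 = R$5,215.06

R$5,215.06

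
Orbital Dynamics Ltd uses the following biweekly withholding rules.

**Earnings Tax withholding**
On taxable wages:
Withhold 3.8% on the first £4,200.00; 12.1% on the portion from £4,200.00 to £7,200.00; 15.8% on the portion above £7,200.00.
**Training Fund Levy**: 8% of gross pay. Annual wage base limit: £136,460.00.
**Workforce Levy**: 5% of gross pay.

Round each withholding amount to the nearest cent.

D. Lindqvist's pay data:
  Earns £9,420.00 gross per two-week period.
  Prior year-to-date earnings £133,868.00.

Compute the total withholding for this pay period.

£1,551.72

Earnings Tax: taxable = £9,420.00
  £522.60 + 15.8% × (£9,420.00 − £7,200.00) = £522.60 + 15.8% × £2,220.00 = £873.36
Training Fund Levy: cap £136,460.00 − YTD £133,868.00 = £2,592.00 subject; 8% × £2,592.00 = £207.36
Workforce Levy: 5% × £9,420.00 = £471.00
Total: £873.36 + £207.36 + £471.00 = £1,551.72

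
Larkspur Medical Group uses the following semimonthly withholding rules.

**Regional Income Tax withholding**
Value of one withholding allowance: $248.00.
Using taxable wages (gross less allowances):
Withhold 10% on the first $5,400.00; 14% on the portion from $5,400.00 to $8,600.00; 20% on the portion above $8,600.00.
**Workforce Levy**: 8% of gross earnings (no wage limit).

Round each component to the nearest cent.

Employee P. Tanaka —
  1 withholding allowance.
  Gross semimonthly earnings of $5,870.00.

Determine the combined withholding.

Regional Income Tax: taxable = $5,870.00 − 1×$248.00 = $5,622.00
  $540.00 + 14% × ($5,622.00 − $5,400.00) = $540.00 + 14% × $222.00 = $571.08
Workforce Levy: 8% × $5,870.00 = $469.60
Total: $571.08 + $469.60 = $1,040.68

$1,040.68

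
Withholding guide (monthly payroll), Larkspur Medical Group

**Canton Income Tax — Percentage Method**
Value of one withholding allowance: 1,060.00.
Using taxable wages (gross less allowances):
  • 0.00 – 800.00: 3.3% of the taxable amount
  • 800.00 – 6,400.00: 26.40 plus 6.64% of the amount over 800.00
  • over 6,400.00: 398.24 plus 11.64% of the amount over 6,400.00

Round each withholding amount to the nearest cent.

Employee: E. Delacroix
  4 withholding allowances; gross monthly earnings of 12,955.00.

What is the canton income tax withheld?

Canton Income Tax: taxable = 12,955.00 − 4×1,060.00 = 8,715.00
  398.24 + 11.64% × (8,715.00 − 6,400.00) = 398.24 + 11.64% × 2,315.00 = 667.71

667.71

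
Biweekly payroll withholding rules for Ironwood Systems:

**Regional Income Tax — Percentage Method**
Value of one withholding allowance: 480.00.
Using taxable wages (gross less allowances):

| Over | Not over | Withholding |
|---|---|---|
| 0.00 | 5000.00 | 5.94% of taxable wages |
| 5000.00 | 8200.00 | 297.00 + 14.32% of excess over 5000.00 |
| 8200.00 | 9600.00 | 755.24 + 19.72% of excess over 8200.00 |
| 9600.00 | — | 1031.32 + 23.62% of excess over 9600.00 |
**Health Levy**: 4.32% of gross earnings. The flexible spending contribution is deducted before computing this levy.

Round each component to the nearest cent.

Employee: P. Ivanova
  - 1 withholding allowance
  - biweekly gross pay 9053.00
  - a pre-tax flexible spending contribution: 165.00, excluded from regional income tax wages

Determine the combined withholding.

1180.22

Regional Income Tax: taxable = 9053.00 − 165.00 − 1×480.00 = 8408.00
  755.24 + 19.72% × (8408.00 − 8200.00) = 755.24 + 19.72% × 208.00 = 796.26
Health Levy: 4.32% × 8888.00 = 383.96
Total: 796.26 + 383.96 = 1180.22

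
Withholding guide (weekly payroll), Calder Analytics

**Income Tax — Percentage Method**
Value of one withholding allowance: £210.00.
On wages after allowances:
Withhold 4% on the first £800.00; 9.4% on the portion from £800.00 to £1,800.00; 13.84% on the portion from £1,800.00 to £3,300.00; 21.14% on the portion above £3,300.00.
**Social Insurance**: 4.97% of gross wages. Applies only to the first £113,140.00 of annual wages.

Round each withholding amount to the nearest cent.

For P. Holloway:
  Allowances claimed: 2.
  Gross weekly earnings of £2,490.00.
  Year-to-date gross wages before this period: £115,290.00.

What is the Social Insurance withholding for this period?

Social Insurance: YTD £115,290.00 ≥ cap £113,140.00 → £0.00

£0.00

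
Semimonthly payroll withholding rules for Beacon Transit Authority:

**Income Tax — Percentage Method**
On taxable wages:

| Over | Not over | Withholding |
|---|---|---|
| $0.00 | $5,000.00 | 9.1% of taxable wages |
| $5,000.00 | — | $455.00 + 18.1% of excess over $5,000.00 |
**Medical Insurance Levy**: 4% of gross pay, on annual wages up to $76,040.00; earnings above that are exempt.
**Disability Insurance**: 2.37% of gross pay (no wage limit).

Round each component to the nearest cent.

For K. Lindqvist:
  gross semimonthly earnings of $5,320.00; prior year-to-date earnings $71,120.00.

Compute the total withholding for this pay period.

Income Tax: taxable = $5,320.00
  $455.00 + 18.1% × ($5,320.00 − $5,000.00) = $455.00 + 18.1% × $320.00 = $512.92
Medical Insurance Levy: cap $76,040.00 − YTD $71,120.00 = $4,920.00 subject; 4% × $4,920.00 = $196.80
Disability Insurance: 2.37% × $5,320.00 = $126.08
Total: $512.92 + $196.80 + $126.08 = $835.80

$835.80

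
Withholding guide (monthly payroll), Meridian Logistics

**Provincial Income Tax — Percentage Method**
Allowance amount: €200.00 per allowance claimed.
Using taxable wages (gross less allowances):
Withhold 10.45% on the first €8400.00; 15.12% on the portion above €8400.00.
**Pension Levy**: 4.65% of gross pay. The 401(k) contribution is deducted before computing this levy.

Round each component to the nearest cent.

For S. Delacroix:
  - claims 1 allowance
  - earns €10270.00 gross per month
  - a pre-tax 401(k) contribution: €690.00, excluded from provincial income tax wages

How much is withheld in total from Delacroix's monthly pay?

Provincial Income Tax: taxable = €10270.00 − €690.00 − 1×€200.00 = €9380.00
  €877.80 + 15.12% × (€9380.00 − €8400.00) = €877.80 + 15.12% × €980.00 = €1025.98
Pension Levy: 4.65% × €9580.00 = €445.47
Total: €1025.98 + €445.47 = €1471.45

€1471.45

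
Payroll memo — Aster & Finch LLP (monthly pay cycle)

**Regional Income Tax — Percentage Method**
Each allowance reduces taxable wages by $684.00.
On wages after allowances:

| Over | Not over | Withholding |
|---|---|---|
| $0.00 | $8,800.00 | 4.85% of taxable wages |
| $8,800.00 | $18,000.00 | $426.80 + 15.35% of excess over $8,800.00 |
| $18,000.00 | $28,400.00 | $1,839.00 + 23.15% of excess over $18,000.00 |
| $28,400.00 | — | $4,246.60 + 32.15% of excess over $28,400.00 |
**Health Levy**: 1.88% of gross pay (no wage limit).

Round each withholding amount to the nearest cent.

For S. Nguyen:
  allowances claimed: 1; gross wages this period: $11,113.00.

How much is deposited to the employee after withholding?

$10,227.23

Regional Income Tax: taxable = $11,113.00 − 1×$684.00 = $10,429.00
  $426.80 + 15.35% × ($10,429.00 − $8,800.00) = $426.80 + 15.35% × $1,629.00 = $676.85
Health Levy: 1.88% × $11,113.00 = $208.92
Total withheld: $676.85 + $208.92 = $885.77
Net pay: $11,113.00 − $885.77 = $10,227.23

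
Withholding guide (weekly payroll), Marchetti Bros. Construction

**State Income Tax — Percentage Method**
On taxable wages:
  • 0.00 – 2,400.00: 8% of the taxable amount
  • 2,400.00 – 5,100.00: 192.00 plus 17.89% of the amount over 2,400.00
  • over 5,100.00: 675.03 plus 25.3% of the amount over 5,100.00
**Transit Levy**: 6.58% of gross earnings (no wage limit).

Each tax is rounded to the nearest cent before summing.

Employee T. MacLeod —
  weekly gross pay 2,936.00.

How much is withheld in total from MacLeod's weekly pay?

481.08

State Income Tax: taxable = 2,936.00
  192.00 + 17.89% × (2,936.00 − 2,400.00) = 192.00 + 17.89% × 536.00 = 287.89
Transit Levy: 6.58% × 2,936.00 = 193.19
Total: 287.89 + 193.19 = 481.08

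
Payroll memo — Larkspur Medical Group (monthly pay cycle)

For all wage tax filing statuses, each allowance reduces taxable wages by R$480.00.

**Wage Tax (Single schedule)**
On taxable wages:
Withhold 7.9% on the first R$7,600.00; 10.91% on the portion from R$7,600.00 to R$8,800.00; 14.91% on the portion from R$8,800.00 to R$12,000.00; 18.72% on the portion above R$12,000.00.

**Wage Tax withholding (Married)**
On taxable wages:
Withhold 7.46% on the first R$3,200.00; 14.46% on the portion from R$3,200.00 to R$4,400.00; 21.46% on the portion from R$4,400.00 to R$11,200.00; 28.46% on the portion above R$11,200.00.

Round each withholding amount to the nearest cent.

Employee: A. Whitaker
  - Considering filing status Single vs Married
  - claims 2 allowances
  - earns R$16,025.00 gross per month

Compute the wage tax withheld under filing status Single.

Wage Tax (Single): taxable = R$16,025.00 − 2×R$480.00 = R$15,065.00
  R$1,208.44 + 18.72% × (R$15,065.00 − R$12,000.00) = R$1,208.44 + 18.72% × R$3,065.00 = R$1,782.21

R$1,782.21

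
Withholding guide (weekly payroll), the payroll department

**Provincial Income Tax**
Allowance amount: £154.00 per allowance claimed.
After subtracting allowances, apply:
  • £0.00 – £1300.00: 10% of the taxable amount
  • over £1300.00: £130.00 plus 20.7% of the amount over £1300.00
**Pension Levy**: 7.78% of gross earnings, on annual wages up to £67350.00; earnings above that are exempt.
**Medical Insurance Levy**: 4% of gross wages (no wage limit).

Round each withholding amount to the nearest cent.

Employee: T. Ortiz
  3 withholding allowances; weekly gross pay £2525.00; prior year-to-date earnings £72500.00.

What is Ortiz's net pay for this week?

£2136.06

Provincial Income Tax: taxable = £2525.00 − 3×£154.00 = £2063.00
  £130.00 + 20.7% × (£2063.00 − £1300.00) = £130.00 + 20.7% × £763.00 = £287.94
Pension Levy: YTD £72500.00 ≥ cap £67350.00 → £0.00
Medical Insurance Levy: 4% × £2525.00 = £101.00
Total withheld: £287.94 + £0.00 + £101.00 = £388.94
Net pay: £2525.00 − £388.94 = £2136.06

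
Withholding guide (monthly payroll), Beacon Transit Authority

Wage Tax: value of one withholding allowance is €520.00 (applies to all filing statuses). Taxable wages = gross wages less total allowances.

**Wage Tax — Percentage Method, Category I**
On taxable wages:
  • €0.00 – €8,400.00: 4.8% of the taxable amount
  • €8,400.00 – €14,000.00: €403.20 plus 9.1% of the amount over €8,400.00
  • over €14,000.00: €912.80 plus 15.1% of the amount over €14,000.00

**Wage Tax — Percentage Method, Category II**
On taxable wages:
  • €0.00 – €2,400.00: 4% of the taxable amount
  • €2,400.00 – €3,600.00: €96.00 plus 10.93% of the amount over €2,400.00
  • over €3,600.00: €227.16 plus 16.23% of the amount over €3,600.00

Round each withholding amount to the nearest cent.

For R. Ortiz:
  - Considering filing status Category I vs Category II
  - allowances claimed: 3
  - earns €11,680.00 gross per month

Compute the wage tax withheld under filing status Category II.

Wage Tax (Category II): taxable = €11,680.00 − 3×€520.00 = €10,120.00
  €227.16 + 16.23% × (€10,120.00 − €3,600.00) = €227.16 + 16.23% × €6,520.00 = €1,285.36

€1,285.36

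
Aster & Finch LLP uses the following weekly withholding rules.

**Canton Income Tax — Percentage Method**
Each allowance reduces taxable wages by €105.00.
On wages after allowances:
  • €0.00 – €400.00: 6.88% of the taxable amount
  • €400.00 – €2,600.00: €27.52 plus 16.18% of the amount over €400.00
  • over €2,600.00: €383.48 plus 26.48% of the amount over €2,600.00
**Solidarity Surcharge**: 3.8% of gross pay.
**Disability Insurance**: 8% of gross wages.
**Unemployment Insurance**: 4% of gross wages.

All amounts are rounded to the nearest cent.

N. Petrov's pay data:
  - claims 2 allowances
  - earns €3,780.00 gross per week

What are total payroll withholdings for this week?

€1,237.58

Canton Income Tax: taxable = €3,780.00 − 2×€105.00 = €3,570.00
  €383.48 + 26.48% × (€3,570.00 − €2,600.00) = €383.48 + 26.48% × €970.00 = €640.34
Solidarity Surcharge: 3.8% × €3,780.00 = €143.64
Disability Insurance: 8% × €3,780.00 = €302.40
Unemployment Insurance: 4% × €3,780.00 = €151.20
Total: €640.34 + €143.64 + €302.40 + €151.20 = €1,237.58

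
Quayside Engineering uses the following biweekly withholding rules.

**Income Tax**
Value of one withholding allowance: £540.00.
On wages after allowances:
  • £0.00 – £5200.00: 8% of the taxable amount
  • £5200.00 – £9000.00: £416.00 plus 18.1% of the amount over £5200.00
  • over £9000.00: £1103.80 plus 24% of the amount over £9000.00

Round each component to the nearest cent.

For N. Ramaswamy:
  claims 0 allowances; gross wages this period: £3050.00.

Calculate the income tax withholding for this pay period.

Income Tax: taxable = £3050.00
  8% × £3050.00 = £244.00

£244.00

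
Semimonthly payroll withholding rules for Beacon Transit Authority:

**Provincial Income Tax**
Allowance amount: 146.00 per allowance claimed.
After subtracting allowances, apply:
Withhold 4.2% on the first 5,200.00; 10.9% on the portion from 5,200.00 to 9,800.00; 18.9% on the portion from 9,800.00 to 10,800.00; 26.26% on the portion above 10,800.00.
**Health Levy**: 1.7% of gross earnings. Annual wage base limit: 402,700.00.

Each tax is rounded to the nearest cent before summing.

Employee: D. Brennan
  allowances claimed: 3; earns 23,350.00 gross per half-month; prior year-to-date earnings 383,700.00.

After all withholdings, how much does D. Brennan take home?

Provincial Income Tax: taxable = 23,350.00 − 3×146.00 = 22,912.00
  908.80 + 26.26% × (22,912.00 − 10,800.00) = 908.80 + 26.26% × 12,112.00 = 4,089.41
Health Levy: cap 402,700.00 − YTD 383,700.00 = 19,000.00 subject; 1.7% × 19,000.00 = 323.00
Total withheld: 4,089.41 + 323.00 = 4,412.41
Net pay: 23,350.00 − 4,412.41 = 18,937.59

18,937.59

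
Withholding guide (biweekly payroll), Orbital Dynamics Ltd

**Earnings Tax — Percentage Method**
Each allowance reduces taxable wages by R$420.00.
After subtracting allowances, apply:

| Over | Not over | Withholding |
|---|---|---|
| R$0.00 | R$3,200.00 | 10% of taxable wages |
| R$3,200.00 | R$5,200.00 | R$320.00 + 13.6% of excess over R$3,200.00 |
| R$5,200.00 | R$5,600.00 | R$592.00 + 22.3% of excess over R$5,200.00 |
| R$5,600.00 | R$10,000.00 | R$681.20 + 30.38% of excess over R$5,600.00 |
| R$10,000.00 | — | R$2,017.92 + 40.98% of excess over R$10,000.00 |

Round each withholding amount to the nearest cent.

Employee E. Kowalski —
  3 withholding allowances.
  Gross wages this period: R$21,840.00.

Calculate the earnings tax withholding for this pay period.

R$6,353.60

Earnings Tax: taxable = R$21,840.00 − 3×R$420.00 = R$20,580.00
  R$2,017.92 + 40.98% × (R$20,580.00 − R$10,000.00) = R$2,017.92 + 40.98% × R$10,580.00 = R$6,353.60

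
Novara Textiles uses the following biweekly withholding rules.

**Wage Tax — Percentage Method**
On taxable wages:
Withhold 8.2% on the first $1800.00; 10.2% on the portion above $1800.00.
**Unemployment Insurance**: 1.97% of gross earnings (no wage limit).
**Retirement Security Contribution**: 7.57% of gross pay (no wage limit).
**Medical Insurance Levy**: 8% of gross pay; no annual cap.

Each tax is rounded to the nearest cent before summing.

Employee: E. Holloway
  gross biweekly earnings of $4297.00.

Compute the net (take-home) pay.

$3141.02

Wage Tax: taxable = $4297.00
  $147.60 + 10.2% × ($4297.00 − $1800.00) = $147.60 + 10.2% × $2497.00 = $402.29
Unemployment Insurance: 1.97% × $4297.00 = $84.65
Retirement Security Contribution: 7.57% × $4297.00 = $325.28
Medical Insurance Levy: 8% × $4297.00 = $343.76
Total withheld: $402.29 + $84.65 + $325.28 + $343.76 = $1155.98
Net pay: $4297.00 − $1155.98 = $3141.02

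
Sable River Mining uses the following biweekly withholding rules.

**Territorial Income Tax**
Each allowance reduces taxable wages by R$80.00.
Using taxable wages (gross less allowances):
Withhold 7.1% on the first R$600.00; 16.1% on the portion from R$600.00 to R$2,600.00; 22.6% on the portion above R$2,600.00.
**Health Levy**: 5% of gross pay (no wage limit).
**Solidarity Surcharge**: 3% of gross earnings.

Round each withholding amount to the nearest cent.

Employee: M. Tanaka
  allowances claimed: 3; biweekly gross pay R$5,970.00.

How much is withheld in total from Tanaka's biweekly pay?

Territorial Income Tax: taxable = R$5,970.00 − 3×R$80.00 = R$5,730.00
  R$364.60 + 22.6% × (R$5,730.00 − R$2,600.00) = R$364.60 + 22.6% × R$3,130.00 = R$1,071.98
Health Levy: 5% × R$5,970.00 = R$298.50
Solidarity Surcharge: 3% × R$5,970.00 = R$179.10
Total: R$1,071.98 + R$298.50 + R$179.10 = R$1,549.58

R$1,549.58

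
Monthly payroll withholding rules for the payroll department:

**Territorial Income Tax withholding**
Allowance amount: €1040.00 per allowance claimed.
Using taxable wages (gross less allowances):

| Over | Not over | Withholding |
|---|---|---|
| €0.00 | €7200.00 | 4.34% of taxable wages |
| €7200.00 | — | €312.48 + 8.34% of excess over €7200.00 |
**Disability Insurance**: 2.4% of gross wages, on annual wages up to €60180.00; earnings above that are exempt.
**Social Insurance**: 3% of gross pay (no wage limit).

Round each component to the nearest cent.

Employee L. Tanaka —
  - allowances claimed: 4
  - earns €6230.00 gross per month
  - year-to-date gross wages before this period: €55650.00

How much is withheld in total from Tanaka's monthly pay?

Territorial Income Tax: taxable = €6230.00 − 4×€1040.00 = €2070.00
  4.34% × €2070.00 = €89.84
Disability Insurance: cap €60180.00 − YTD €55650.00 = €4530.00 subject; 2.4% × €4530.00 = €108.72
Social Insurance: 3% × €6230.00 = €186.90
Total: €89.84 + €108.72 + €186.90 = €385.46

€385.46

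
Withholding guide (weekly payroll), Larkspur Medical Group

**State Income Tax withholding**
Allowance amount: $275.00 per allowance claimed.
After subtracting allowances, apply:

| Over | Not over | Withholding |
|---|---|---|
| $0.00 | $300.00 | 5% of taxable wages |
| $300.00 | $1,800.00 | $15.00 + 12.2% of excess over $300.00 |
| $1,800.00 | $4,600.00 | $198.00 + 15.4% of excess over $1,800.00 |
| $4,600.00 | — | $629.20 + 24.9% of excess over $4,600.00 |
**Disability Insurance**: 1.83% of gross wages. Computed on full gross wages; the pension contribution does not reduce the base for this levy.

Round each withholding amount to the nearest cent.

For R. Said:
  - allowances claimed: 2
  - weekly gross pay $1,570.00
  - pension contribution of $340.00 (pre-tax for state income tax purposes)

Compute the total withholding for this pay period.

State Income Tax: taxable = $1,570.00 − $340.00 − 2×$275.00 = $680.00
  $15.00 + 12.2% × ($680.00 − $300.00) = $15.00 + 12.2% × $380.00 = $61.36
Disability Insurance: 1.83% × $1,570.00 = $28.73
Total: $61.36 + $28.73 = $90.09

$90.09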